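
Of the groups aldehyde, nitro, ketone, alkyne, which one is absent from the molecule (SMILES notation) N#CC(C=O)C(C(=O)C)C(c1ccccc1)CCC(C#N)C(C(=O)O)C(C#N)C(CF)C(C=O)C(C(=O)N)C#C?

nitro

alkyne: present (C≡CH — C≡C triple bond → alkyne).
ketone: present (CH(COCH3) — pendant –COCH3: carbonyl C bonded to two carbons → ketone).
aldehyde: present (CH(CHO) — pendant –CHO: carbonyl C bonded to C and H → aldehyde).
nitro: no segment matches this pattern.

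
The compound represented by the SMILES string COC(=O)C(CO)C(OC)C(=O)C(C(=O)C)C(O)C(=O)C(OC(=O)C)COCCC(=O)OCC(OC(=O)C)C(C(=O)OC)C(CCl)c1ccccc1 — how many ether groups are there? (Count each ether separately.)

CH3O–C(=O)–: carbonyl C bonded to C and to –OCH3 → ester (not ketone + ether).
pendant –CH2OH on an sp³ backbone C → alcohol.
pendant –OCH3: C–O–C with sp³ C, no adjacent C=O → ether.
–C(=O)– with carbon on both sides → ketone.
pendant –COCH3: carbonyl C bonded to two carbons → ketone.
–OH on an sp³ carbon → alcohol (secondary).
–C(=O)– with carbon on both sides → ketone.
pendant –OC(=O)CH3: an acyloxy group → ester.
C–O–C with sp³ carbons on both sides and no adjacent C=O → ether.
–C(=O)–O–C with C on the carbonyl side → ester.
pendant –OC(=O)CH3: an acyloxy group → ester.
pendant –COOCH3: carbonyl C bonded to C and –OCH3 → ester.
pendant –CH2X: halogen on sp³ carbon → alkyl halide.
–C6H5 phenyl ring → arene.
Ether appears at: CH(OCH3), CH2OCH2 → 2.

2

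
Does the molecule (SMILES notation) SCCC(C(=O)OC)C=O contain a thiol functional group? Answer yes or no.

yes

Reading the structure from left to right:
  HSCH2: –SH on an sp³ carbon → thiol.
  CH(COOCH3): pendant –COOCH3: carbonyl C bonded to C and –OCH3 → ester.
  CHO: terminal –CHO: carbonyl C bonded to H and C → aldehyde.
The HSCH2 segment supplies the thiol: –SH on an sp³ carbon → thiol.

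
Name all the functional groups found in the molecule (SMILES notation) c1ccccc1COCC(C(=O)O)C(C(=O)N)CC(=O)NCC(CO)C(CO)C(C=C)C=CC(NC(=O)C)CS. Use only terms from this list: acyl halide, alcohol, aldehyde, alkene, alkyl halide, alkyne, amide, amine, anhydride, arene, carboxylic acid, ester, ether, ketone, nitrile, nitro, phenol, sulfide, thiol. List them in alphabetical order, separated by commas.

alcohol, alkene, amide, arene, carboxylic acid, ether, thiol

Reading the structure from left to right:
  C6H5: C6H5– phenyl ring → arene.
  CH2OCH2: C–O–C with sp³ carbons on both sides and no adjacent C=O → ether.
  CH(COOH): pendant –COOH: carbonyl C bonded to C and –OH → carboxylic acid.
  CH(CONH2): pendant –CONH2: carbonyl C bonded to C and N → amide.
  CH2CONHCH2: –C(=O)–N– linkage → amide (the N is not an amine).
  CH(CH2OH): pendant –CH2OH on an sp³ backbone C → alcohol.
  CH(CH2OH): pendant –CH2OH on an sp³ backbone C → alcohol.
  CH(CH=CH2): pendant –CH=CH2: C=C double bond → alkene.
  CH=CH: C=C double bond → alkene.
  CH(NHCOCH3): pendant –NHC(=O)CH3: N bonded to a carbonyl → amide (not amine).
  CH2SH: –SH on an sp³ carbon → thiol.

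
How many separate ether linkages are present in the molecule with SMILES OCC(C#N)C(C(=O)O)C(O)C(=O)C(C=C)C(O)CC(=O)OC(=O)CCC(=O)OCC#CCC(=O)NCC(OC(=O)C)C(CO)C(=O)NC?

Reading the structure from left to right:
  HOCH2: HO– on an sp³ carbon → alcohol.
  CH(CN): pendant –C≡N: nitrile.
  CH(COOH): pendant –COOH: carbonyl C bonded to C and –OH → carboxylic acid.
  CH(OH): –OH on an sp³ carbon → alcohol (secondary).
  CO: –C(=O)– with carbon on both sides → ketone.
  CH(CH=CH2): pendant –CH=CH2: C=C double bond → alkene.
  CH(OH): –OH on an sp³ carbon → alcohol (secondary).
  CH2CO-O-COCH2: two acyl groups sharing one oxygen, –C(=O)–O–C(=O)– → anhydride.
  CH2COOCH2: –C(=O)–O–C with C on the carbonyl side → ester.
  C≡C: C≡C triple bond → alkyne.
  CH2CONHCH2: –C(=O)–N– linkage → amide (the N is not an amine).
  CH(OCOCH3): pendant –OC(=O)CH3: an acyloxy group → ester.
  CH(CH2OH): pendant –CH2OH on an sp³ backbone C → alcohol.
  CONHCH3: –C(=O)NHCH3: carbonyl C bonded to C and to N → amide (the N is not an amine).
No segment is a ether: HOCH2 is alcohol, not ether; CH(OH) is alcohol, not ether; CH(OH) is alcohol, not ether. → 0.

0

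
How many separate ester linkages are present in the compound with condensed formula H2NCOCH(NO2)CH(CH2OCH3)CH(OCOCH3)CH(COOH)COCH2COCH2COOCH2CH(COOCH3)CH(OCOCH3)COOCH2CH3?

5

Taking each segment in turn:
  H2NCO: –C(=O)NH2: carbonyl C bonded to C and to N → amide (the N is not a separate amine).
  CH(NO2): –NO2 on an sp³ carbon → nitro (the N=O is not a carbonyl).
  CH(CH2OCH3): pendant –CH2OCH3: C–O–C linkage → ether.
  CH(OCOCH3): pendant –OC(=O)CH3: an acyloxy group → ester.
  CH(COOH): pendant –COOH: carbonyl C bonded to C and –OH → carboxylic acid.
  CO: –C(=O)– with carbon on both sides → ketone.
  CO: –C(=O)– with carbon on both sides → ketone.
  CH2COOCH2: –C(=O)–O–C with C on the carbonyl side → ester.
  CH(COOCH3): pendant –COOCH3: carbonyl C bonded to C and –OCH3 → ester.
  CH(OCOCH3): pendant –OC(=O)CH3: an acyloxy group → ester.
  COOCH2CH3: –C(=O)OCH2CH3: carbonyl C bonded to C and to –OEt → ester.
Ester appears at: CH(OCOCH3), CH2COOCH2, CH(COOCH3), CH(OCOCH3), COOCH2CH3 → 5.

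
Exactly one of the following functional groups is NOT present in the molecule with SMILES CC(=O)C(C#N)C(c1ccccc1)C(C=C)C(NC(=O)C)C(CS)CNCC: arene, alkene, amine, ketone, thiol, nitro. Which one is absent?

alkene: present (CH(CH=CH2) — pendant –CH=CH2: C=C double bond → alkene).
amine: present (CH2NHCH2 — C–N–C with sp³ carbons and no adjacent C=O → amine (secondary)).
arene: present (CH(C6H5) — pendant –C6H5: benzene ring → arene).
ketone: present (CO — –C(=O)– with carbon on both sides → ketone).
thiol: present (CH(CH2SH) — pendant –CH2SH → thiol).
nitro: no segment matches this pattern.

nitro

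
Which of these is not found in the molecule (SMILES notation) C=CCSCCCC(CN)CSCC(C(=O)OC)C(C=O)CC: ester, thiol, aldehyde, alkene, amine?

aldehyde: present (CH(CHO) — pendant –CHO: carbonyl C bonded to C and H → aldehyde).
ester: present (CH(COOCH3) — pendant –COOCH3: carbonyl C bonded to C and –OCH3 → ester).
alkene: present (CH2=CH — C=C double bond → alkene).
amine: present (CH(CH2NH2) — pendant –CH2NH2: N on sp³ C, no adjacent C=O → amine).
thiol: no segment matches this pattern.

thiol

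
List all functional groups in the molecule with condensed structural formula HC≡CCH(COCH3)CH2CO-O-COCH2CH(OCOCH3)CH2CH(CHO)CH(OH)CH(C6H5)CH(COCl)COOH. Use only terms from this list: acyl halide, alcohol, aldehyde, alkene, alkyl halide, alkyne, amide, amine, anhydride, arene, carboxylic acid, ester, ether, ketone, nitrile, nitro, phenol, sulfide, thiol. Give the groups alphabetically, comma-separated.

Working along the chain:
  HC≡C: C≡C triple bond → alkyne.
  CH(COCH3): pendant –COCH3: carbonyl C bonded to two carbons → ketone.
  CH2CO-O-COCH2: two acyl groups sharing one oxygen, –C(=O)–O–C(=O)– → anhydride.
  CH(OCOCH3): pendant –OC(=O)CH3: an acyloxy group → ester.
  CH(CHO): pendant –CHO: carbonyl C bonded to C and H → aldehyde.
  CH(OH): –OH on an sp³ carbon → alcohol (secondary).
  CH(C6H5): pendant –C6H5: benzene ring → arene.
  CH(COCl): pendant –C(=O)X: carbonyl C bonded to C and halogen → acyl halide.
  COOH: –COOH: carbonyl C bonded to –OH and C → carboxylic acid (the –OH is not a separate alcohol).

acyl halide, alcohol, aldehyde, alkyne, anhydride, arene, carboxylic acid, ester, ketone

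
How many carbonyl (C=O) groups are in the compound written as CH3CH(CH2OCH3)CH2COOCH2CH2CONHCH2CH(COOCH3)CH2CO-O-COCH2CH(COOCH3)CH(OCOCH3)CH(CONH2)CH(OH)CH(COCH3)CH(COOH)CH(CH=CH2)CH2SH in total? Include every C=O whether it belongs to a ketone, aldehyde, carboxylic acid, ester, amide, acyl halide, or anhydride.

10

CH2COOCH2: ester, 1 C=O (running total 1).
CH2CONHCH2: amide, 1 C=O (running total 2).
CH(COOCH3): ester, 1 C=O (running total 3).
CH2CO-O-COCH2: anhydride, 2 C=O (running total 5).
CH(COOCH3): ester, 1 C=O (running total 6).
CH(OCOCH3): ester, 1 C=O (running total 7).
CH(CONH2): amide, 1 C=O (running total 8).
CH(COCH3): ketone, 1 C=O (running total 9).
CH(COOH): carboxylic acid, 1 C=O (running total 10).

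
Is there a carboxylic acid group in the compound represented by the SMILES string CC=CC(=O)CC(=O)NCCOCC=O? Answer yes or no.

C=C double bond → alkene.
–C(=O)– with carbon on both sides → ketone.
–C(=O)–N– linkage → amide (the N is not an amine).
C–O–C with sp³ carbons on both sides and no adjacent C=O → ether.
terminal –CHO: carbonyl C bonded to H and C → aldehyde.
In CH2CONHCH2, the carbonyl is bonded to nitrogen, not to –OH; that is an amide.
The groups actually present are: aldehyde, alkene, amide, ether, ketone.

no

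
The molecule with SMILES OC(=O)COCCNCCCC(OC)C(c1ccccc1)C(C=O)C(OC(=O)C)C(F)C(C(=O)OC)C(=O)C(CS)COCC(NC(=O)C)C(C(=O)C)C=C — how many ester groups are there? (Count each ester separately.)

2

–COOH: carbonyl C bonded to –OH and C → carboxylic acid (the –OH is not a separate alcohol).
C–O–C with sp³ carbons on both sides and no adjacent C=O → ether.
C–N–C with sp³ carbons and no adjacent C=O → amine (secondary).
pendant –OCH3: C–O–C with sp³ C, no adjacent C=O → ether.
pendant –C6H5: benzene ring → arene.
pendant –CHO: carbonyl C bonded to C and H → aldehyde.
pendant –OC(=O)CH3: an acyloxy group → ester.
halogen on an sp³ carbon → alkyl halide.
pendant –COOCH3: carbonyl C bonded to C and –OCH3 → ester.
–C(=O)– with carbon on both sides → ketone.
pendant –CH2SH → thiol.
C–O–C with sp³ carbons on both sides and no adjacent C=O → ether.
pendant –NHC(=O)CH3: N bonded to a carbonyl → amide (not amine).
pendant –COCH3: carbonyl C bonded to two carbons → ketone.
C=C double bond → alkene.
Ester appears at: CH(OCOCH3), CH(COOCH3) → 2.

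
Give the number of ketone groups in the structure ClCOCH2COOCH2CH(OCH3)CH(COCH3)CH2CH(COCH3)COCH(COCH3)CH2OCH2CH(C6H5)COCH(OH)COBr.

–C(=O)Cl: carbonyl C bonded to C and to a halogen → acyl halide (not alkyl halide).
–C(=O)–O–C with C on the carbonyl side → ester.
pendant –OCH3: C–O–C with sp³ C, no adjacent C=O → ether.
pendant –COCH3: carbonyl C bonded to two carbons → ketone.
pendant –COCH3: carbonyl C bonded to two carbons → ketone.
–C(=O)– with carbon on both sides → ketone.
pendant –COCH3: carbonyl C bonded to two carbons → ketone.
C–O–C with sp³ carbons on both sides and no adjacent C=O → ether.
pendant –C6H5: benzene ring → arene.
–C(=O)– with carbon on both sides → ketone.
–OH on an sp³ carbon → alcohol (secondary).
–C(=O)Br: carbonyl C bonded to C and to a halogen → acyl halide (not alkyl halide).
Ketone appears at: CH(COCH3), CH(COCH3), CO, CH(COCH3), CO → 5.

5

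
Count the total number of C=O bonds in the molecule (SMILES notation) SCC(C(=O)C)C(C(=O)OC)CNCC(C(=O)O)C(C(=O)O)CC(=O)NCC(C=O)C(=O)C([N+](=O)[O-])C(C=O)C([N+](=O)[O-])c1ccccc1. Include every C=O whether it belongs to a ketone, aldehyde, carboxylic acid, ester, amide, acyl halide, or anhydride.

8

CH(COCH3): ketone, 1 C=O (running total 1).
CH(COOCH3): ester, 1 C=O (running total 2).
CH(COOH): carboxylic acid, 1 C=O (running total 3).
CH(COOH): carboxylic acid, 1 C=O (running total 4).
CH2CONHCH2: amide, 1 C=O (running total 5).
CH(CHO): aldehyde, 1 C=O (running total 6).
CO: ketone, 1 C=O (running total 7).
CH(CHO): aldehyde, 1 C=O (running total 8).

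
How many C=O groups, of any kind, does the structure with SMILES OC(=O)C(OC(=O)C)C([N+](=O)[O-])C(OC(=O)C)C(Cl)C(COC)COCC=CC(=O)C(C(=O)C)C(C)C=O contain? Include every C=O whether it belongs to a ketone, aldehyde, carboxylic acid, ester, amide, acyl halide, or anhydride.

HOOC: carboxylic acid, 1 C=O (running total 1).
CH(OCOCH3): ester, 1 C=O (running total 2).
CH(OCOCH3): ester, 1 C=O (running total 3).
CO: ketone, 1 C=O (running total 4).
CH(COCH3): ketone, 1 C=O (running total 5).
CHO: aldehyde, 1 C=O (running total 6).

6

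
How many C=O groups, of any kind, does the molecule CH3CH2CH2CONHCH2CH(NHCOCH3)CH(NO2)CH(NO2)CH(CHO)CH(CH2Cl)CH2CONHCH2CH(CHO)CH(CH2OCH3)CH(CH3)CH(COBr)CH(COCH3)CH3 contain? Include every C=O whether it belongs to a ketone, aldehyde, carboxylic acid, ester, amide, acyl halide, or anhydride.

CH2CONHCH2: amide, 1 C=O (running total 1).
CH(NHCOCH3): amide, 1 C=O (running total 2).
CH(CHO): aldehyde, 1 C=O (running total 3).
CH2CONHCH2: amide, 1 C=O (running total 4).
CH(CHO): aldehyde, 1 C=O (running total 5).
CH(COBr): acyl halide, 1 C=O (running total 6).
CH(COCH3): ketone, 1 C=O (running total 7).

7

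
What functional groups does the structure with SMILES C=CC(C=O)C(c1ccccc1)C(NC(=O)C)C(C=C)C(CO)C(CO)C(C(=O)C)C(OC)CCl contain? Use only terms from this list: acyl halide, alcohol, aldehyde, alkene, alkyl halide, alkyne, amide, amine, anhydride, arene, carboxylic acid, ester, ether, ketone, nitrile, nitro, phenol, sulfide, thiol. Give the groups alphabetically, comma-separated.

alcohol, aldehyde, alkene, alkyl halide, amide, arene, ether, ketone

Working along the chain:
  CH2=CH: C=C double bond → alkene.
  CH(CHO): pendant –CHO: carbonyl C bonded to C and H → aldehyde.
  CH(C6H5): pendant –C6H5: benzene ring → arene.
  CH(NHCOCH3): pendant –NHC(=O)CH3: N bonded to a carbonyl → amide (not amine).
  CH(CH=CH2): pendant –CH=CH2: C=C double bond → alkene.
  CH(CH2OH): pendant –CH2OH on an sp³ backbone C → alcohol.
  CH(CH2OH): pendant –CH2OH on an sp³ backbone C → alcohol.
  CH(COCH3): pendant –COCH3: carbonyl C bonded to two carbons → ketone.
  CH(OCH3): pendant –OCH3: C–O–C with sp³ C, no adjacent C=O → ether.
  CH2Cl: halogen on an sp³ carbon → alkyl halide.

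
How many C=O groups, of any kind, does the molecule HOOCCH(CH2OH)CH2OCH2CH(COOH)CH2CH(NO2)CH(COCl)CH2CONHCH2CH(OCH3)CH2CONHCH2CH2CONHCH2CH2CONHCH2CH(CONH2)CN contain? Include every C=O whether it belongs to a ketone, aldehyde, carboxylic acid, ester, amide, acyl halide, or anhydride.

HOOC: carboxylic acid, 1 C=O (running total 1).
CH(COOH): carboxylic acid, 1 C=O (running total 2).
CH(COCl): acyl halide, 1 C=O (running total 3).
CH2CONHCH2: amide, 1 C=O (running total 4).
CH2CONHCH2: amide, 1 C=O (running total 5).
CH2CONHCH2: amide, 1 C=O (running total 6).
CH2CONHCH2: amide, 1 C=O (running total 7).
CH(CONH2): amide, 1 C=O (running total 8).

8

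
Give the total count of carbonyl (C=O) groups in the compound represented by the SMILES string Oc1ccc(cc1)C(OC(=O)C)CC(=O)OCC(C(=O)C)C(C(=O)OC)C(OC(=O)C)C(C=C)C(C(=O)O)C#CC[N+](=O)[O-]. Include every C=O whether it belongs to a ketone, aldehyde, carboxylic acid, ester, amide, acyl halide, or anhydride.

6

CH(OCOCH3): ester, 1 C=O (running total 1).
CH2COOCH2: ester, 1 C=O (running total 2).
CH(COCH3): ketone, 1 C=O (running total 3).
CH(COOCH3): ester, 1 C=O (running total 4).
CH(OCOCH3): ester, 1 C=O (running total 5).
CH(COOH): carboxylic acid, 1 C=O (running total 6).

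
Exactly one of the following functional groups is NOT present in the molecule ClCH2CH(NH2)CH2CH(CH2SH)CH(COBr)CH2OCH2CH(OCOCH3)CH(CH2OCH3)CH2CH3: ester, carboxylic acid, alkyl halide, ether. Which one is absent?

carboxylic acid

alkyl halide: present (ClCH2 — halogen on an sp³ carbon → alkyl halide).
ether: present (CH2OCH2 — C–O–C with sp³ carbons on both sides and no adjacent C=O → ether).
ester: present (CH(OCOCH3) — pendant –OC(=O)CH3: an acyloxy group → ester).
carboxylic acid: absent. In CH(OCOCH3), the acyl oxygen is bonded to carbon (–O–C), not to H, so this is an ester.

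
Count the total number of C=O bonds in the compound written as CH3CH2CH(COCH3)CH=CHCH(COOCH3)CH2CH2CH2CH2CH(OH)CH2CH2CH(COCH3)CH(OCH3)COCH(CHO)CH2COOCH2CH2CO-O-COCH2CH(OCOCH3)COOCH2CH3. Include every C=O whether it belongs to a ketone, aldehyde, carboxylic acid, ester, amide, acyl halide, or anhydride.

10

CH(COCH3): ketone, 1 C=O (running total 1).
CH(COOCH3): ester, 1 C=O (running total 2).
CH(COCH3): ketone, 1 C=O (running total 3).
CO: ketone, 1 C=O (running total 4).
CH(CHO): aldehyde, 1 C=O (running total 5).
CH2COOCH2: ester, 1 C=O (running total 6).
CH2CO-O-COCH2: anhydride, 2 C=O (running total 8).
CH(OCOCH3): ester, 1 C=O (running total 9).
COOCH2CH3: ester, 1 C=O (running total 10).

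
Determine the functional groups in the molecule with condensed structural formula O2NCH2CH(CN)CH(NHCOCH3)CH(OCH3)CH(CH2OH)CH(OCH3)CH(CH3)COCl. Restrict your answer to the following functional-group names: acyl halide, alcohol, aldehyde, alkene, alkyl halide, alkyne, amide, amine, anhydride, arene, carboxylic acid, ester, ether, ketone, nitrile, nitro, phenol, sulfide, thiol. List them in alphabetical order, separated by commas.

–NO2 on carbon → nitro group.
pendant –C≡N: nitrile.
pendant –NHC(=O)CH3: N bonded to a carbonyl → amide (not amine).
pendant –OCH3: C–O–C with sp³ C, no adjacent C=O → ether.
pendant –CH2OH on an sp³ backbone C → alcohol.
pendant –OCH3: C–O–C with sp³ C, no adjacent C=O → ether.
–C(=O)Cl: carbonyl C bonded to C and to a halogen → acyl halide (not alkyl halide).

acyl halide, alcohol, amide, ether, nitrile, nitro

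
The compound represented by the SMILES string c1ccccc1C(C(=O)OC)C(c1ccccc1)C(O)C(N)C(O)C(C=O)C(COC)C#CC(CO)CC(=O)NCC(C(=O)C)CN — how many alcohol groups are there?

C6H5– phenyl ring → arene.
pendant –COOCH3: carbonyl C bonded to C and –OCH3 → ester.
pendant –C6H5: benzene ring → arene.
–OH on an sp³ carbon → alcohol (secondary).
–NH2 on an sp³ carbon with no adjacent C=O → amine.
–OH on an sp³ carbon → alcohol (secondary).
pendant –CHO: carbonyl C bonded to C and H → aldehyde.
pendant –CH2OCH3: C–O–C linkage → ether.
C≡C triple bond → alkyne.
pendant –CH2OH on an sp³ backbone C → alcohol.
–C(=O)–N– linkage → amide (the N is not an amine).
pendant –COCH3: carbonyl C bonded to two carbons → ketone.
–NH2 on an sp³ carbon with no adjacent C=O → amine.
Alcohol appears at: CH(OH), CH(OH), CH(CH2OH) → 3.

3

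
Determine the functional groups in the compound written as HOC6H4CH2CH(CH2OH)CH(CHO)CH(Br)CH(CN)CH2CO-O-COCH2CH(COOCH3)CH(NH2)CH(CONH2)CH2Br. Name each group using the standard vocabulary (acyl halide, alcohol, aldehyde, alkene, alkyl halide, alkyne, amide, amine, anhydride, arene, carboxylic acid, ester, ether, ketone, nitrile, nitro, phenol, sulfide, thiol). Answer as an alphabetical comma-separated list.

alcohol, aldehyde, alkyl halide, amide, amine, anhydride, arene, ester, nitrile, phenol

Working along the chain:
  HOC6H4: –OH attached directly to an aromatic ring → phenol (not alcohol); the ring itself is an arene.
  CH(CH2OH): pendant –CH2OH on an sp³ backbone C → alcohol.
  CH(CHO): pendant –CHO: carbonyl C bonded to C and H → aldehyde.
  CH(Br): halogen on an sp³ carbon → alkyl halide.
  CH(CN): pendant –C≡N: nitrile.
  CH2CO-O-COCH2: two acyl groups sharing one oxygen, –C(=O)–O–C(=O)– → anhydride.
  CH(COOCH3): pendant –COOCH3: carbonyl C bonded to C and –OCH3 → ester.
  CH(NH2): –NH2 on an sp³ carbon with no adjacent C=O → amine.
  CH(CONH2): pendant –CONH2: carbonyl C bonded to C and N → amide.
  CH2Br: halogen on an sp³ carbon → alkyl halide.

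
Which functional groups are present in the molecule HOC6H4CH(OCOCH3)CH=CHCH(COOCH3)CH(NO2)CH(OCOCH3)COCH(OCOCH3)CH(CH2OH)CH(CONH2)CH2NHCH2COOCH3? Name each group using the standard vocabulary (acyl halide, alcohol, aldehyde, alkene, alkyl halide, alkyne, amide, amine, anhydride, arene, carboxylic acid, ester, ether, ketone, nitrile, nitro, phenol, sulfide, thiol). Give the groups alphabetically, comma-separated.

Reading the structure from left to right:
  HOC6H4: –OH attached directly to an aromatic ring → phenol (not alcohol); the ring itself is an arene.
  CH(OCOCH3): pendant –OC(=O)CH3: an acyloxy group → ester.
  CH=CH: C=C double bond → alkene.
  CH(COOCH3): pendant –COOCH3: carbonyl C bonded to C and –OCH3 → ester.
  CH(NO2): –NO2 on an sp³ carbon → nitro (the N=O is not a carbonyl).
  CH(OCOCH3): pendant –OC(=O)CH3: an acyloxy group → ester.
  CO: –C(=O)– with carbon on both sides → ketone.
  CH(OCOCH3): pendant –OC(=O)CH3: an acyloxy group → ester.
  CH(CH2OH): pendant –CH2OH on an sp³ backbone C → alcohol.
  CH(CONH2): pendant –CONH2: carbonyl C bonded to C and N → amide.
  CH2NHCH2: C–N–C with sp³ carbons and no adjacent C=O → amine (secondary).
  COOCH3: –C(=O)OCH3: carbonyl C bonded to C and to –OCH3 → ester (not ketone + ether).

alcohol, alkene, amide, amine, arene, ester, ketone, nitro, phenol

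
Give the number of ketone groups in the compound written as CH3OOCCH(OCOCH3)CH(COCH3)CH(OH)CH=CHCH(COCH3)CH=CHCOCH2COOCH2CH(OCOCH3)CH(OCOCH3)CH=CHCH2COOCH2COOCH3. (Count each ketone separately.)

Working along the chain:
  CH3OOC: CH3O–C(=O)–: carbonyl C bonded to C and to –OCH3 → ester (not ketone + ether).
  CH(OCOCH3): pendant –OC(=O)CH3: an acyloxy group → ester.
  CH(COCH3): pendant –COCH3: carbonyl C bonded to two carbons → ketone.
  CH(OH): –OH on an sp³ carbon → alcohol (secondary).
  CH=CH: C=C double bond → alkene.
  CH(COCH3): pendant –COCH3: carbonyl C bonded to two carbons → ketone.
  CH=CH: C=C double bond → alkene.
  CO: –C(=O)– with carbon on both sides → ketone.
  CH2COOCH2: –C(=O)–O–C with C on the carbonyl side → ester.
  CH(OCOCH3): pendant –OC(=O)CH3: an acyloxy group → ester.
  CH(OCOCH3): pendant –OC(=O)CH3: an acyloxy group → ester.
  CH=CH: C=C double bond → alkene.
  CH2COOCH2: –C(=O)–O–C with C on the carbonyl side → ester.
  COOCH3: –C(=O)OCH3: carbonyl C bonded to C and to –OCH3 → ester (not ketone + ether).
Ketone appears at: CH(COCH3), CH(COCH3), CO → 3.

3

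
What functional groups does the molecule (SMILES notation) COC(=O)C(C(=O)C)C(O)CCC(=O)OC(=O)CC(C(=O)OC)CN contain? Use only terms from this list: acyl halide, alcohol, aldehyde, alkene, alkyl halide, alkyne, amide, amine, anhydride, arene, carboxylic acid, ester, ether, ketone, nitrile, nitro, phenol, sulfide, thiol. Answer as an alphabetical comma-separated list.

alcohol, amine, anhydride, ester, ketone

CH3O–C(=O)–: carbonyl C bonded to C and to –OCH3 → ester (not ketone + ether).
pendant –COCH3: carbonyl C bonded to two carbons → ketone.
–OH on an sp³ carbon → alcohol (secondary).
two acyl groups sharing one oxygen, –C(=O)–O–C(=O)– → anhydride.
pendant –COOCH3: carbonyl C bonded to C and –OCH3 → ester.
–NH2 on an sp³ carbon with no adjacent C=O → amine.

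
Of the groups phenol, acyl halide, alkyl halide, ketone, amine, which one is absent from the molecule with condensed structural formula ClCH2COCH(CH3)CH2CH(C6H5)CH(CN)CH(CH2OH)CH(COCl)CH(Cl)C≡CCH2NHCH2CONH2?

phenol

ketone: present (CO — –C(=O)– with carbon on both sides → ketone).
alkyl halide: present (ClCH2 — halogen on an sp³ carbon → alkyl halide).
amine: present (CH2NHCH2 — C–N–C with sp³ carbons and no adjacent C=O → amine (secondary)).
acyl halide: present (CH(COCl) — pendant –C(=O)X: carbonyl C bonded to C and halogen → acyl halide).
phenol: absent. In CH(CH2OH), the –OH is on an sp³ carbon, not on an aromatic ring, so it is an alcohol.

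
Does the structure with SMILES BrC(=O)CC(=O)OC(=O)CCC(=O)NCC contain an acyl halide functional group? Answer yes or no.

–C(=O)Br: carbonyl C bonded to C and to a halogen → acyl halide (not alkyl halide).
two acyl groups sharing one oxygen, –C(=O)–O–C(=O)– → anhydride.
–C(=O)–N– linkage → amide (the N is not an amine).
The BrCO segment supplies the acyl halide: –C(=O)Br: carbonyl C bonded to C and to a halogen → acyl halide (not alkyl halide).

yes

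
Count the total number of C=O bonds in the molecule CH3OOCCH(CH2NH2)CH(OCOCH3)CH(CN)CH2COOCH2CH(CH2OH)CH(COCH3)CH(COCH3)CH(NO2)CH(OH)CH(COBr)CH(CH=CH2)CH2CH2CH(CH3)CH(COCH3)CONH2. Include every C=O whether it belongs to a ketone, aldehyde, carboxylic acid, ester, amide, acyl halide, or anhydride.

8

CH3OOC: ester, 1 C=O (running total 1).
CH(OCOCH3): ester, 1 C=O (running total 2).
CH2COOCH2: ester, 1 C=O (running total 3).
CH(COCH3): ketone, 1 C=O (running total 4).
CH(COCH3): ketone, 1 C=O (running total 5).
CH(COBr): acyl halide, 1 C=O (running total 6).
CH(COCH3): ketone, 1 C=O (running total 7).
CONH2: amide, 1 C=O (running total 8).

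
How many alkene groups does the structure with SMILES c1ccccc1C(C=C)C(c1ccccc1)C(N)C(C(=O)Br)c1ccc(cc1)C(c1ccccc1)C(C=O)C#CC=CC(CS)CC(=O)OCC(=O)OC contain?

2

Working along the chain:
  C6H5: C6H5– phenyl ring → arene.
  CH(CH=CH2): pendant –CH=CH2: C=C double bond → alkene.
  CH(C6H5): pendant –C6H5: benzene ring → arene.
  CH(NH2): –NH2 on an sp³ carbon with no adjacent C=O → amine.
  CH(COBr): pendant –C(=O)X: carbonyl C bonded to C and halogen → acyl halide.
  C6H4: para-disubstituted benzene ring → arene.
  CH(C6H5): pendant –C6H5: benzene ring → arene.
  CH(CHO): pendant –CHO: carbonyl C bonded to C and H → aldehyde.
  C≡C: C≡C triple bond → alkyne.
  CH=CH: C=C double bond → alkene.
  CH(CH2SH): pendant –CH2SH → thiol.
  CH2COOCH2: –C(=O)–O–C with C on the carbonyl side → ester.
  COOCH3: –C(=O)OCH3: carbonyl C bonded to C and to –OCH3 → ester (not ketone + ether).
Alkene appears at: CH(CH=CH2), CH=CH → 2.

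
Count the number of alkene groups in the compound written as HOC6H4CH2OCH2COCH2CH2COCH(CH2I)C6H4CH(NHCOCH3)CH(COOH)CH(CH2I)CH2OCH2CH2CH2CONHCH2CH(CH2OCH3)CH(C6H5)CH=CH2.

–OH attached directly to an aromatic ring → phenol (not alcohol); the ring itself is an arene.
C–O–C with sp³ carbons on both sides and no adjacent C=O → ether.
–C(=O)– with carbon on both sides → ketone.
–C(=O)– with carbon on both sides → ketone.
pendant –CH2X: halogen on sp³ carbon → alkyl halide.
para-disubstituted benzene ring → arene.
pendant –NHC(=O)CH3: N bonded to a carbonyl → amide (not amine).
pendant –COOH: carbonyl C bonded to C and –OH → carboxylic acid.
pendant –CH2X: halogen on sp³ carbon → alkyl halide.
C–O–C with sp³ carbons on both sides and no adjacent C=O → ether.
–C(=O)–N– linkage → amide (the N is not an amine).
pendant –CH2OCH3: C–O–C linkage → ether.
pendant –C6H5: benzene ring → arene.
C=C double bond → alkene.
Alkene appears at: CH=CH2 → 1.

1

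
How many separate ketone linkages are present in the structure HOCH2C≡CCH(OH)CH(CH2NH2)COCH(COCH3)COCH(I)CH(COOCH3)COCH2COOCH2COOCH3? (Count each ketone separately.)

4

HO– on an sp³ carbon → alcohol.
C≡C triple bond → alkyne.
–OH on an sp³ carbon → alcohol (secondary).
pendant –CH2NH2: N on sp³ C, no adjacent C=O → amine.
–C(=O)– with carbon on both sides → ketone.
pendant –COCH3: carbonyl C bonded to two carbons → ketone.
–C(=O)– with carbon on both sides → ketone.
halogen on an sp³ carbon → alkyl halide.
pendant –COOCH3: carbonyl C bonded to C and –OCH3 → ester.
–C(=O)– with carbon on both sides → ketone.
–C(=O)–O–C with C on the carbonyl side → ester.
–C(=O)OCH3: carbonyl C bonded to C and to –OCH3 → ester (not ketone + ether).
Ketone appears at: CO, CH(COCH3), CO, CO → 4.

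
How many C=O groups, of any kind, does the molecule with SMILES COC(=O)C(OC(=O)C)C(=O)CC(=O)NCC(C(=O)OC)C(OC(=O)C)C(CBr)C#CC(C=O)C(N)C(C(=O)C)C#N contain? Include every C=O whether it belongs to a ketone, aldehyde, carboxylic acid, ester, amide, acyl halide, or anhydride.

8

CH3OOC: ester, 1 C=O (running total 1).
CH(OCOCH3): ester, 1 C=O (running total 2).
CO: ketone, 1 C=O (running total 3).
CH2CONHCH2: amide, 1 C=O (running total 4).
CH(COOCH3): ester, 1 C=O (running total 5).
CH(OCOCH3): ester, 1 C=O (running total 6).
CH(CHO): aldehyde, 1 C=O (running total 7).
CH(COCH3): ketone, 1 C=O (running total 8).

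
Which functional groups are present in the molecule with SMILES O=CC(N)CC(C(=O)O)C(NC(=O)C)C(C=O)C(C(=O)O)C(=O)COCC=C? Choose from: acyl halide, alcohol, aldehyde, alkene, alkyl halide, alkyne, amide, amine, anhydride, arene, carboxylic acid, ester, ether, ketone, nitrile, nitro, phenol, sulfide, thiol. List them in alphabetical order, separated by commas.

Reading the structure from left to right:
  OHC: terminal –CHO: carbonyl C bonded to H and C → aldehyde.
  CH(NH2): –NH2 on an sp³ carbon with no adjacent C=O → amine.
  CH(COOH): pendant –COOH: carbonyl C bonded to C and –OH → carboxylic acid.
  CH(NHCOCH3): pendant –NHC(=O)CH3: N bonded to a carbonyl → amide (not amine).
  CH(CHO): pendant –CHO: carbonyl C bonded to C and H → aldehyde.
  CH(COOH): pendant –COOH: carbonyl C bonded to C and –OH → carboxylic acid.
  CO: –C(=O)– with carbon on both sides → ketone.
  CH2OCH2: C–O–C with sp³ carbons on both sides and no adjacent C=O → ether.
  CH=CH2: C=C double bond → alkene.

aldehyde, alkene, amide, amine, carboxylic acid, ether, ketone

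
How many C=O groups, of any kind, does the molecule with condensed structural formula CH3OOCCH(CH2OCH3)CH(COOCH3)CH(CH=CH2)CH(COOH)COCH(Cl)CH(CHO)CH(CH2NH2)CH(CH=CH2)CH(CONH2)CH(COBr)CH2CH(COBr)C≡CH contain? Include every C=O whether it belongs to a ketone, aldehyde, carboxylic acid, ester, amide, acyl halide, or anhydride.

CH3OOC: ester, 1 C=O (running total 1).
CH(COOCH3): ester, 1 C=O (running total 2).
CH(COOH): carboxylic acid, 1 C=O (running total 3).
CO: ketone, 1 C=O (running total 4).
CH(CHO): aldehyde, 1 C=O (running total 5).
CH(CONH2): amide, 1 C=O (running total 6).
CH(COBr): acyl halide, 1 C=O (running total 7).
CH(COBr): acyl halide, 1 C=O (running total 8).

8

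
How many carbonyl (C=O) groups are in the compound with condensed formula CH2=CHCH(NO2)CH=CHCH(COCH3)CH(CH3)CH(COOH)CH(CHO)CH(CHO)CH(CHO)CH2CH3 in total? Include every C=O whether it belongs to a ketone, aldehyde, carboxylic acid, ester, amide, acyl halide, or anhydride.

CH(COCH3): ketone, 1 C=O (running total 1).
CH(COOH): carboxylic acid, 1 C=O (running total 2).
CH(CHO): aldehyde, 1 C=O (running total 3).
CH(CHO): aldehyde, 1 C=O (running total 4).
CH(CHO): aldehyde, 1 C=O (running total 5).

5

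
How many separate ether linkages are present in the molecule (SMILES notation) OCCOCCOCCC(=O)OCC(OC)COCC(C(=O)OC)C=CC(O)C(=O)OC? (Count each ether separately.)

HO– on an sp³ carbon → alcohol.
C–O–C with sp³ carbons on both sides and no adjacent C=O → ether.
C–O–C with sp³ carbons on both sides and no adjacent C=O → ether.
–C(=O)–O–C with C on the carbonyl side → ester.
pendant –OCH3: C–O–C with sp³ C, no adjacent C=O → ether.
C–O–C with sp³ carbons on both sides and no adjacent C=O → ether.
pendant –COOCH3: carbonyl C bonded to C and –OCH3 → ester.
C=C double bond → alkene.
–OH on an sp³ carbon → alcohol (secondary).
–C(=O)OCH3: carbonyl C bonded to C and to –OCH3 → ester (not ketone + ether).
Ether appears at: CH2OCH2, CH2OCH2, CH(OCH3), CH2OCH2 → 4.

4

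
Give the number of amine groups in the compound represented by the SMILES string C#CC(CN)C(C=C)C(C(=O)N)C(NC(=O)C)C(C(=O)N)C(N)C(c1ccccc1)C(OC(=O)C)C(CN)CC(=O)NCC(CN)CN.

C≡C triple bond → alkyne.
pendant –CH2NH2: N on sp³ C, no adjacent C=O → amine.
pendant –CH=CH2: C=C double bond → alkene.
pendant –CONH2: carbonyl C bonded to C and N → amide.
pendant –NHC(=O)CH3: N bonded to a carbonyl → amide (not amine).
pendant –CONH2: carbonyl C bonded to C and N → amide.
–NH2 on an sp³ carbon with no adjacent C=O → amine.
pendant –C6H5: benzene ring → arene.
pendant –OC(=O)CH3: an acyloxy group → ester.
pendant –CH2NH2: N on sp³ C, no adjacent C=O → amine.
–C(=O)–N– linkage → amide (the N is not an amine).
pendant –CH2NH2: N on sp³ C, no adjacent C=O → amine.
–NH2 on an sp³ carbon with no adjacent C=O → amine.
Amine appears at: CH(CH2NH2), CH(NH2), CH(CH2NH2), CH(CH2NH2), CH2NH2 → 5.

5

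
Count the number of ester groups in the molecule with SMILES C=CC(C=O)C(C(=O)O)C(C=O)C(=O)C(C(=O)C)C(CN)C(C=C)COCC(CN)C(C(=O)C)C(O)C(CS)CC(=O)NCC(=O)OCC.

Reading the structure from left to right:
  CH2=CH: C=C double bond → alkene.
  CH(CHO): pendant –CHO: carbonyl C bonded to C and H → aldehyde.
  CH(COOH): pendant –COOH: carbonyl C bonded to C and –OH → carboxylic acid.
  CH(CHO): pendant –CHO: carbonyl C bonded to C and H → aldehyde.
  CO: –C(=O)– with carbon on both sides → ketone.
  CH(COCH3): pendant –COCH3: carbonyl C bonded to two carbons → ketone.
  CH(CH2NH2): pendant –CH2NH2: N on sp³ C, no adjacent C=O → amine.
  CH(CH=CH2): pendant –CH=CH2: C=C double bond → alkene.
  CH2OCH2: C–O–C with sp³ carbons on both sides and no adjacent C=O → ether.
  CH(CH2NH2): pendant –CH2NH2: N on sp³ C, no adjacent C=O → amine.
  CH(COCH3): pendant –COCH3: carbonyl C bonded to two carbons → ketone.
  CH(OH): –OH on an sp³ carbon → alcohol (secondary).
  CH(CH2SH): pendant –CH2SH → thiol.
  CH2CONHCH2: –C(=O)–N– linkage → amide (the N is not an amine).
  COOCH2CH3: –C(=O)OCH2CH3: carbonyl C bonded to C and to –OEt → ester.
Ester appears at: COOCH2CH3 → 1.

1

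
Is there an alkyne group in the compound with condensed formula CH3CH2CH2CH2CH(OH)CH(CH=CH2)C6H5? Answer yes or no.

no

Working along the chain:
  CH(OH): –OH on an sp³ carbon → alcohol (secondary).
  CH(CH=CH2): pendant –CH=CH2: C=C double bond → alkene.
  C6H5: –C6H5 phenyl ring → arene.
The groups actually present are: alcohol, alkene, arene.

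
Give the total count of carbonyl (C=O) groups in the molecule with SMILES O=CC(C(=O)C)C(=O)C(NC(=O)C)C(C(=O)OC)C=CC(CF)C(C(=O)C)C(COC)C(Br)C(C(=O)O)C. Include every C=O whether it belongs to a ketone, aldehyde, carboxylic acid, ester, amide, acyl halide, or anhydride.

7

OHC: aldehyde, 1 C=O (running total 1).
CH(COCH3): ketone, 1 C=O (running total 2).
CO: ketone, 1 C=O (running total 3).
CH(NHCOCH3): amide, 1 C=O (running total 4).
CH(COOCH3): ester, 1 C=O (running total 5).
CH(COCH3): ketone, 1 C=O (running total 6).
CH(COOH): carboxylic acid, 1 C=O (running total 7).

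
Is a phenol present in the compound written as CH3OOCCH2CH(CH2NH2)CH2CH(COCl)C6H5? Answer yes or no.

Reading the structure from left to right:
  CH3OOC: CH3O–C(=O)–: carbonyl C bonded to C and to –OCH3 → ester (not ketone + ether).
  CH(CH2NH2): pendant –CH2NH2: N on sp³ C, no adjacent C=O → amine.
  CH(COCl): pendant –C(=O)X: carbonyl C bonded to C and halogen → acyl halide.
  C6H5: –C6H5 phenyl ring → arene.
The groups actually present are: acyl halide, amine, arene, ester.

no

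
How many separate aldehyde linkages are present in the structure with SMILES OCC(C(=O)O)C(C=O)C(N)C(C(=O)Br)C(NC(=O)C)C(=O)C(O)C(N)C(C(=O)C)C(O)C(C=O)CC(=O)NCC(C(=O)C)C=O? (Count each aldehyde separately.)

Reading the structure from left to right:
  HOCH2: HO– on an sp³ carbon → alcohol.
  CH(COOH): pendant –COOH: carbonyl C bonded to C and –OH → carboxylic acid.
  CH(CHO): pendant –CHO: carbonyl C bonded to C and H → aldehyde.
  CH(NH2): –NH2 on an sp³ carbon with no adjacent C=O → amine.
  CH(COBr): pendant –C(=O)X: carbonyl C bonded to C and halogen → acyl halide.
  CH(NHCOCH3): pendant –NHC(=O)CH3: N bonded to a carbonyl → amide (not amine).
  CO: –C(=O)– with carbon on both sides → ketone.
  CH(OH): –OH on an sp³ carbon → alcohol (secondary).
  CH(NH2): –NH2 on an sp³ carbon with no adjacent C=O → amine.
  CH(COCH3): pendant –COCH3: carbonyl C bonded to two carbons → ketone.
  CH(OH): –OH on an sp³ carbon → alcohol (secondary).
  CH(CHO): pendant –CHO: carbonyl C bonded to C and H → aldehyde.
  CH2CONHCH2: –C(=O)–N– linkage → amide (the N is not an amine).
  CH(COCH3): pendant –COCH3: carbonyl C bonded to two carbons → ketone.
  CHO: terminal –CHO: carbonyl C bonded to H and C → aldehyde.
Aldehyde appears at: CH(CHO), CH(CHO), CHO → 3.

3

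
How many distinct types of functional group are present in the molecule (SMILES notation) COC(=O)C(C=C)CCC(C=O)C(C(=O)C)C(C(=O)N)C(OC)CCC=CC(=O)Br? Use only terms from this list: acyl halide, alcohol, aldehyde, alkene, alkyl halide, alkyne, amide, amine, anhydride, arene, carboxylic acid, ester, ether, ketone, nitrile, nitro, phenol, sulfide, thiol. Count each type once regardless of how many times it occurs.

Reading the structure from left to right:
  CH3OOC: CH3O–C(=O)–: carbonyl C bonded to C and to –OCH3 → ester (not ketone + ether).
  CH(CH=CH2): pendant –CH=CH2: C=C double bond → alkene.
  CH(CHO): pendant –CHO: carbonyl C bonded to C and H → aldehyde.
  CH(COCH3): pendant –COCH3: carbonyl C bonded to two carbons → ketone.
  CH(CONH2): pendant –CONH2: carbonyl C bonded to C and N → amide.
  CH(OCH3): pendant –OCH3: C–O–C with sp³ C, no adjacent C=O → ether.
  CH=CH: C=C double bond → alkene.
  COBr: –C(=O)Br: carbonyl C bonded to C and to a halogen → acyl halide (not alkyl halide).
Distinct types present: acyl halide, aldehyde, alkene, amide, ester, ether, ketone.

7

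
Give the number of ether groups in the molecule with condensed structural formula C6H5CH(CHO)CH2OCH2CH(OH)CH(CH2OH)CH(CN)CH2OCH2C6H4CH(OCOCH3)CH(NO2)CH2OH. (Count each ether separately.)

2

Taking each segment in turn:
  C6H5: C6H5– phenyl ring → arene.
  CH(CHO): pendant –CHO: carbonyl C bonded to C and H → aldehyde.
  CH2OCH2: C–O–C with sp³ carbons on both sides and no adjacent C=O → ether.
  CH(OH): –OH on an sp³ carbon → alcohol (secondary).
  CH(CH2OH): pendant –CH2OH on an sp³ backbone C → alcohol.
  CH(CN): pendant –C≡N: nitrile.
  CH2OCH2: C–O–C with sp³ carbons on both sides and no adjacent C=O → ether.
  C6H4: para-disubstituted benzene ring → arene.
  CH(OCOCH3): pendant –OC(=O)CH3: an acyloxy group → ester.
  CH(NO2): –NO2 on an sp³ carbon → nitro (the N=O is not a carbonyl).
  CH2OH: –OH on an sp³ carbon → alcohol.
Ether appears at: CH2OCH2, CH2OCH2 → 2.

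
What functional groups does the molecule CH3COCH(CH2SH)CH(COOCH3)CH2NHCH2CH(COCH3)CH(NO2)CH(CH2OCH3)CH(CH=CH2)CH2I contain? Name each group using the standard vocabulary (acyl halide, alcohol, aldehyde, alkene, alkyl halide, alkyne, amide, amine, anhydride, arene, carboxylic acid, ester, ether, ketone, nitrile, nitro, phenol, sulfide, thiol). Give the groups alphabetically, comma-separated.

alkene, alkyl halide, amine, ester, ether, ketone, nitro, thiol

Working along the chain:
  CO: –C(=O)– with carbon on both sides → ketone.
  CH(CH2SH): pendant –CH2SH → thiol.
  CH(COOCH3): pendant –COOCH3: carbonyl C bonded to C and –OCH3 → ester.
  CH2NHCH2: C–N–C with sp³ carbons and no adjacent C=O → amine (secondary).
  CH(COCH3): pendant –COCH3: carbonyl C bonded to two carbons → ketone.
  CH(NO2): –NO2 on an sp³ carbon → nitro (the N=O is not a carbonyl).
  CH(CH2OCH3): pendant –CH2OCH3: C–O–C linkage → ether.
  CH(CH=CH2): pendant –CH=CH2: C=C double bond → alkene.
  CH2I: halogen on an sp³ carbon → alkyl halide.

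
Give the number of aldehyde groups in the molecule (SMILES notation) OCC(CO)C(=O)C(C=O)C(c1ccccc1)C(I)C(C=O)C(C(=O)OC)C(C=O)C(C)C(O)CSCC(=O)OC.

3

Working along the chain:
  HOCH2: HO– on an sp³ carbon → alcohol.
  CH(CH2OH): pendant –CH2OH on an sp³ backbone C → alcohol.
  CO: –C(=O)– with carbon on both sides → ketone.
  CH(CHO): pendant –CHO: carbonyl C bonded to C and H → aldehyde.
  CH(C6H5): pendant –C6H5: benzene ring → arene.
  CH(I): halogen on an sp³ carbon → alkyl halide.
  CH(CHO): pendant –CHO: carbonyl C bonded to C and H → aldehyde.
  CH(COOCH3): pendant –COOCH3: carbonyl C bonded to C and –OCH3 → ester.
  CH(CHO): pendant –CHO: carbonyl C bonded to C and H → aldehyde.
  CH(OH): –OH on an sp³ carbon → alcohol (secondary).
  CH2SCH2: C–S–C linkage → sulfide (thioether).
  COOCH3: –C(=O)OCH3: carbonyl C bonded to C and to –OCH3 → ester (not ketone + ether).
Aldehyde appears at: CH(CHO), CH(CHO), CH(CHO) → 3.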